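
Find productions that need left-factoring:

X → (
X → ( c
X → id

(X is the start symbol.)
Left-factoring is needed when two productions for the same non-terminal
share a common prefix on the right-hand side.

Productions for X:
  X → (
  X → ( c
  X → id

Found common prefix '(' in productions for X

Answer: Yes, X has productions with common prefix '('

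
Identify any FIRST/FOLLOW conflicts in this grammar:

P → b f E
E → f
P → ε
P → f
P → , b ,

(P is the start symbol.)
No FIRST/FOLLOW conflicts.

Nullable non-terminals: P.

P: nullable alternative(s) P → ε; FOLLOW(P) = { $ }
  P → b f E: FIRST \ {ε} = { 'b' } — disjoint from FOLLOW(P)
  P → ε: FIRST \ {ε} = { } — this is the only nullable alternative, skip
  P → f: FIRST \ {ε} = { 'f' } — disjoint from FOLLOW(P)
  P → , b ,: FIRST \ {ε} = { ',' } — disjoint from FOLLOW(P)

E has no nullable alternative, so no FIRST/FOLLOW check is needed there.

No FIRST/FOLLOW conflicts found.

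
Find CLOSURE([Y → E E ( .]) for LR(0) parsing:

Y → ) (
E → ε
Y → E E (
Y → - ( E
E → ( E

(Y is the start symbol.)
{ [Y → E E ( .] }

Start with: [Y → E E ( .]
The dot is at the end, so nothing is added.

CLOSURE = { [Y → E E ( .] }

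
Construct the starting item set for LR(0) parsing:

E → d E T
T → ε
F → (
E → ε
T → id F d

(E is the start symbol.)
{ [E → . d E T], [E → .], [E' → . E] }

First, augment the grammar with E' → E
I₀ = CLOSURE({ [E' → . E] }):
  [E' → . E] has the dot before E: add [E → . d E T], [E → .]
No further items can be added.

I₀ = { [E → . d E T], [E → .], [E' → . E] }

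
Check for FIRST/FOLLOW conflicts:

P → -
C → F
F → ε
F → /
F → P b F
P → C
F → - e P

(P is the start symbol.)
A FIRST/FOLLOW conflict occurs when a non-terminal N has a nullable alternative N → β (β ⇒* ε) and another alternative N → α with FIRST(α) ∩ FOLLOW(N) ≠ ∅: on such a lookahead the parser cannot decide between expanding α and letting N vanish via β.

Nullable non-terminals: C, F, P.
FIRST sets used below: FIRST(P) = { '-', '/', 'b', ε }, FIRST(C) = { '-', '/', 'b', ε }
C has a nullable alternative but only one production, so nothing to check.

F: nullable alternative(s) F → ε; FOLLOW(F) = { $, 'b' }
  F → ε: FIRST \ {ε} = { } — this is the only nullable alternative, skip
  F → /: FIRST \ {ε} = { '/' } — disjoint from FOLLOW(F)
  F → P b F: FIRST \ {ε} = { '-', '/', 'b' } — overlaps FOLLOW(F) on { 'b' }: CONFLICT
  F → - e P: FIRST \ {ε} = { '-' } — disjoint from FOLLOW(F)

P: nullable alternative(s) P → C; FOLLOW(P) = { $, 'b' }
  P → -: FIRST \ {ε} = { '-' } — disjoint from FOLLOW(P)
  P → C: FIRST \ {ε} = { '-', '/', 'b' } — this is the only nullable alternative, skip

So the grammar has 1 FIRST/FOLLOW conflict (marked CONFLICT above).

Answer: Yes. F → P b F with FOLLOW(F) on { 'b' }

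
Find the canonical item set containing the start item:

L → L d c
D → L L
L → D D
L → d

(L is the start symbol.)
First, augment the grammar with L' → L
I₀ = CLOSURE({ [L' → . L] }):
  [L' → . L] has the dot before L: add [L → . L d c], [L → . D D], [L → . d]
  [L → . D D] has the dot before D: add [D → . L L]
No further items can be added.

I₀ = { [D → . L L], [L → . D D], [L → . L d c], [L → . d], [L' → . L] }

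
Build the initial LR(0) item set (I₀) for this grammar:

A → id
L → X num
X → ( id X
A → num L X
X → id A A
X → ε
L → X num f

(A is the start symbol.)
{ [A → . id], [A → . num L X], [A' → . A] }

First, augment the grammar with A' → A
I₀ = CLOSURE({ [A' → . A] }):
  [A' → . A] has the dot before A: add [A → . id], [A → . num L X]
No further items can be added.

I₀ = { [A → . id], [A → . num L X], [A' → . A] }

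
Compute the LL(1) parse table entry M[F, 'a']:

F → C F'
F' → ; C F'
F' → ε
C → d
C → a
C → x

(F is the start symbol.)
F → C F'

To find M[F, 'a'], we find productions for F where 'a' is in the predict set (PREDICT(N → α) = (FIRST(α) \ {ε}) ∪ (FOLLOW(N) if α ⇒* ε)).

Relevant sets:
  FIRST(C) = { 'a', 'd', 'x' }

F → C F': PREDICT = { 'a', 'd', 'x' }
  'a' is in predict set, so this production goes in M[F, 'a']

M[F, 'a'] = F → C F'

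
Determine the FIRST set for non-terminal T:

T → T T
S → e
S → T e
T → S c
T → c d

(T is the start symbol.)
FIRST sets of the other non-terminals involved (by the same procedure, iterated to a fixed point):
  FIRST(S) = { 'c', 'e' }

From T → T T:
  - T is the symbol being defined: contributes nothing new
    T is not nullable, so stop
From T → S c:
  - S is a non-terminal: add FIRST(S) \ {ε} = { 'c', 'e' }
    S is not nullable, so stop
From T → c d:
  - c is a terminal: add 'c' and stop

Collecting: FIRST(T) = { 'c', 'e' }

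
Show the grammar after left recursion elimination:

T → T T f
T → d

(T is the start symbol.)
T is directly left-recursive. The standard transformation for
  A → A α₁ | ... | A α_m | β₁ | ... | β_n
is
  A  → β₁ A' | ... | β_n A'
  A' → α₁ A' | ... | α_m A' | ε

T → d becomes T → d T'
T → T T f becomes T' → T f T'
Add T' → ε

Resulting grammar:
T → d T'
T' → T f T'
T' → ε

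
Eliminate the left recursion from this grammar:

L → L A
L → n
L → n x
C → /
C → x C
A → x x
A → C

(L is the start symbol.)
L → n L'
L → n x L'
L' → A L'
L' → ε
C → /
C → x C
A → x x
A → C

L is directly left-recursive. The standard transformation for
  A → A α₁ | ... | A α_m | β₁ | ... | β_n
is
  A  → β₁ A' | ... | β_n A'
  A' → α₁ A' | ... | α_m A' | ε

L → n becomes L → n L'
L → n x becomes L → n x L'
L → L A becomes L' → A L'
Add L' → ε

Productions for other non-terminals are unchanged:
  C → /
  C → x C
  A → x x
  A → C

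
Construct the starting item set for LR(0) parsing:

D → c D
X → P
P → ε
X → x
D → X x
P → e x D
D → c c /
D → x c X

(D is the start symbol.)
First, augment the grammar with D' → D
I₀ = CLOSURE({ [D' → . D] }):
  [D' → . D] has the dot before D: add [D → . c D], [D → . X x], [D → . c c /], [D → . x c X]
  [D → . X x] has the dot before X: add [X → . P], [X → . x]
  [X → . P] has the dot before P: add [P → .], [P → . e x D]
No further items can be added.

I₀ = { [D → . X x], [D → . c D], [D → . c c /], [D → . x c X], [D' → . D], [P → . e x D], [P → .], [X → . P], [X → . x] }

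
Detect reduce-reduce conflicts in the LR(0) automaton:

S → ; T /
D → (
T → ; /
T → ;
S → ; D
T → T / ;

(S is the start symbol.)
Augment with S' → S and build the canonical LR(0) collection (I0 = CLOSURE({[S' → . S]}), then GOTO on every symbol after a dot until no new states appear). It has 10 states:
  I0: { [S → . ; D], [S → . ; T /], [S' → . S] }  — shift
  I1: { [D → . (], [S → ; . D], [S → ; . T /], [T → . ; /], [T → . ;], [T → . T / ;] }  — shift
  I2: { [S' → S .] }  — accept
  I3: { [D → ( .] }  — reduce
  I4: { [T → ; . /], [T → ; .] }  — shift, reduce
  I5: { [S → ; D .] }  — reduce
  I6: { [S → ; T . /], [T → T . / ;] }  — shift
  I7: { [S → ; T / .], [T → T / . ;] }  — shift, reduce
  I8: { [T → T / ; .] }  — reduce
  I9: { [T → ; / .] }  — reduce

No state contains more than one complete item.

Answer: No reduce-reduce conflicts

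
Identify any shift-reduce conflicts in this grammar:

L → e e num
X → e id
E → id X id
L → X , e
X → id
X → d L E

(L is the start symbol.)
A shift-reduce conflict occurs when an LR(0) state has both:
  - a complete (reduce) item [A → α .] (dot at the end), and
  - a shift item [B → β . c γ] (dot before a terminal).

Augment with L' → L and build the canonical LR(0) collection (I0 = CLOSURE({[L' → . L]}), then GOTO on every symbol after a dot until no new states appear). It has 17 states:
  I0: { [L → . X , e], [L → . e e num], [L' → . L], [X → . d L E], [X → . e id], [X → . id] }  — shift
  I1: { [L' → L .] }  — accept
  I2: { [L → X . , e] }  — shift
  I3: { [L → . X , e], [L → . e e num], [X → . d L E], [X → . e id], [X → . id], [X → d . L E] }  — shift
  I4: { [L → e . e num], [X → e . id] }  — shift
  I5: { [X → id .] }  — reduce
  I6: { [L → e e . num] }  — shift
  I7: { [X → e id .] }  — reduce
  I8: { [L → e e num .] }  — reduce
  I9: { [E → . id X id], [X → d L . E] }  — shift
  I10: { [X → d L E .] }  — reduce
  I11: { [E → id . X id], [X → . d L E], [X → . e id], [X → . id] }  — shift
  I12: { [E → id X . id] }  — shift
  I13: { [X → e . id] }  — shift
  I14: { [E → id X id .] }  — reduce
  I15: { [L → X , . e] }  — shift
  I16: { [L → X , e .] }  — reduce

No state contains both a complete item and a shift item.

Answer: No shift-reduce conflicts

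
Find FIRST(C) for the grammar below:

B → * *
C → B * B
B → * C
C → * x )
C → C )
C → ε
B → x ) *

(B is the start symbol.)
FIRST sets of the other non-terminals involved (by the same procedure, iterated to a fixed point):
  FIRST(B) = { '*', 'x' }

From C → B * B:
  - B is a non-terminal: add FIRST(B) \ {ε} = { '*', 'x' }
    B is not nullable, so stop
From C → * x ):
  - '*' is a terminal: add '*' and stop
From C → C ):
  - C is the symbol being defined: contributes nothing new
    C is nullable, so continue to the next symbol
  - ')' is a terminal: add ')' and stop
From C → ε:
  - ε-production, so ε ∈ FIRST(C)

Collecting: FIRST(C) = { ')', '*', 'x', ε }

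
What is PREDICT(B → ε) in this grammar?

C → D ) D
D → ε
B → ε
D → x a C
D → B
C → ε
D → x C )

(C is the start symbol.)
{ $, ')' }

PREDICT(B → ε) = (FIRST(RHS) \ {ε}) ∪ (FOLLOW(B) if ε ∈ FIRST(RHS), i.e. RHS ⇒* ε)
The right-hand side is ε (FIRST(ε) = { ε }), so the predict set is FOLLOW(B) = { $, ')' }
PREDICT(B → ε) = { $, ')' }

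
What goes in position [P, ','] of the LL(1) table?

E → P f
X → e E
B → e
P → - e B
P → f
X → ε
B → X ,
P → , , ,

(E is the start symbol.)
P → , , ,

To find M[P, ','], we find productions for P where ',' is in the predict set (PREDICT(N → α) = (FIRST(α) \ {ε}) ∪ (FOLLOW(N) if α ⇒* ε)).

P → - e B: PREDICT = { '-' }
P → f: PREDICT = { 'f' }
P → , , ,: PREDICT = { ',' }
  ',' is in predict set, so this production goes in M[P, ',']

M[P, ','] = P → , , ,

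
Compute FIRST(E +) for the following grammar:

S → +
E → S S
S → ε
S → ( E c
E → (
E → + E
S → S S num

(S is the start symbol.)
FIRST sets of the non-terminals involved (from the grammar, by fixed-point iteration):
  FIRST(E) = { '(', '+', 'num', ε }

To compute FIRST(E +), process the symbols left to right:
Symbol E is a non-terminal. Add FIRST(E) \ {ε} = { '(', '+', 'num' }
E is nullable (ε ∈ FIRST(E)), continue to the next symbol.
Symbol + is a terminal. Add '+' and stop.
FIRST(E +) = { '(', '+', 'num' }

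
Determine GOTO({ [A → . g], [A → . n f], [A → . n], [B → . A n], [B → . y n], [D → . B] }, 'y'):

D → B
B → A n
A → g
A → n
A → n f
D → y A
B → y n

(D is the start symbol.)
GOTO(I, 'y') = CLOSURE({ [A → αX.β] : [A → α.Xβ] ∈ I, X = 'y' })

Items with dot before 'y', with the dot advanced:
  [B → . y n] → [B → y . n]
Closure adds nothing (no advanced item has the dot before a non-terminal).

GOTO = { [B → y . n] }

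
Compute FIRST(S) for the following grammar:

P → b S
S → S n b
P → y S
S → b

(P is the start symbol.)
{ 'b' }

To compute FIRST(S), examine every production with S on the left-hand side, reading each right-hand side left to right until a non-nullable symbol is reached.

From S → S n b:
  - S is the symbol being defined: contributes nothing new
    S is not nullable, so stop
From S → b:
  - b is a terminal: add 'b' and stop

Collecting: FIRST(S) = { 'b' }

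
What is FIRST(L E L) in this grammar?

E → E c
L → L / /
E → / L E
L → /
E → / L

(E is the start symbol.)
{ '/' }

FIRST sets of the non-terminals involved (from the grammar, by fixed-point iteration):
  FIRST(L) = { '/' }

To compute FIRST(L E L), process the symbols left to right:
Symbol L is a non-terminal. Add FIRST(L) \ {ε} = { '/' }
L is not nullable (ε ∉ FIRST(L)), so stop here.
FIRST(L E L) = { '/' }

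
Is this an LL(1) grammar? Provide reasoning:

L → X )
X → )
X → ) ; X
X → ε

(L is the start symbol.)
No. Predict set conflict for X: { ')' }

A grammar is LL(1) if for each non-terminal N with multiple productions, the predict sets of those productions are pairwise disjoint, where PREDICT(N → α) = (FIRST(α) \ {ε}) ∪ (FOLLOW(N) if α ⇒* ε).

Relevant sets:
  FOLLOW(X) = { ')' }

For X:
  PREDICT(X → ')') = { ')' }
  PREDICT(X → ')' ';' X) = { ')' }
  PREDICT(X → ε) = { ')' }
L has a single production, so nothing to check there.

Conflict found: Predict set conflict for X: { ')' }
The grammar is NOT LL(1).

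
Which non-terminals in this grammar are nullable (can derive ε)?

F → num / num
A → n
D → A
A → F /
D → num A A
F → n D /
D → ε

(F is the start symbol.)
ε-productions: D → ε
So D is immediately nullable.
No further non-terminal can be added: every production for the remaining non-terminals contains a terminal or a non-nullable non-terminal.
Nullable = { 'D' }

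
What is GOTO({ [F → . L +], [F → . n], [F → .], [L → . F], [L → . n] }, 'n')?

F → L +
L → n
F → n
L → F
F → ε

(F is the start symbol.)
{ [F → n .], [L → n .] }

GOTO(I, 'n') = CLOSURE({ [A → αX.β] : [A → α.Xβ] ∈ I, X = 'n' })

Items with dot before 'n', with the dot advanced:
  [F → . n] → [F → n .]
  [L → . n] → [L → n .]
Closure adds nothing (no advanced item has the dot before a non-terminal).

GOTO = { [F → n .], [L → n .] }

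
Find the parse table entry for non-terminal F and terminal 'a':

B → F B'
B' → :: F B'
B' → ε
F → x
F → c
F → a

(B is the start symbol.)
To find M[F, 'a'], we find productions for F where 'a' is in the predict set (PREDICT(N → α) = (FIRST(α) \ {ε}) ∪ (FOLLOW(N) if α ⇒* ε)).

F → x: PREDICT = { 'x' }
F → c: PREDICT = { 'c' }
F → a: PREDICT = { 'a' }
  'a' is in predict set, so this production goes in M[F, 'a']

M[F, 'a'] = F → a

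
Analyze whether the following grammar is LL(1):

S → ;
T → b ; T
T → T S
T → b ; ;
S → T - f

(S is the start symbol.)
Relevant sets:
  FIRST(T) = { 'b' }

For S:
  PREDICT(S → ';') = { ';' }
  PREDICT(S → T '-' f) = { 'b' }
For T:
  PREDICT(T → b ';' T) = { 'b' }
  PREDICT(T → T S) = { 'b' }
  PREDICT(T → b ';' ';') = { 'b' }

Conflict found: Predict set conflict for T: { 'b' }
The grammar is NOT LL(1).

Answer: No. Predict set conflict for T: { 'b' }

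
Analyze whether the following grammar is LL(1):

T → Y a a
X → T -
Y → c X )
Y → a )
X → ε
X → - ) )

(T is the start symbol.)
Yes, the grammar is LL(1).

Relevant sets:
  FIRST(T) = { 'a', 'c' }
  FOLLOW(X) = { ')' }

For X:
  PREDICT(X → T '-') = { 'a', 'c' }
  PREDICT(X → ε) = { ')' }
  PREDICT(X → '-' ')' ')') = { '-' }
For Y:
  PREDICT(Y → c X ')') = { 'c' }
  PREDICT(Y → a ')') = { 'a' }
T has a single production, so nothing to check there.

All predict sets are disjoint. The grammar IS LL(1).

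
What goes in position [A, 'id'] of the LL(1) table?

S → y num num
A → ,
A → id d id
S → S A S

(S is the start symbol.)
To find M[A, 'id'], we find productions for A where 'id' is in the predict set (PREDICT(N → α) = (FIRST(α) \ {ε}) ∪ (FOLLOW(N) if α ⇒* ε)).

A → ,: PREDICT = { ',' }
A → id d id: PREDICT = { 'id' }
  'id' is in predict set, so this production goes in M[A, 'id']

M[A, 'id'] = A → id d id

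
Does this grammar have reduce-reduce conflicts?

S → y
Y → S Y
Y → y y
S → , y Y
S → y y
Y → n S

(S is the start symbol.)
Yes — I10: [S → y y .] vs [Y → y y .]

A reduce-reduce conflict occurs when an LR(0) state has two complete items [A → α .] and [B → β .] — both call for a reduction, and with no lookahead the parser cannot choose between them.

Augment with S' → S and build the canonical LR(0) collection (I0 = CLOSURE({[S' → . S]}), then GOTO on every symbol after a dot until no new states appear). It has 13 states:
  I0: { [S → . , y Y], [S → . y y], [S → . y], [S' → . S] }  — shift
  I1: { [S → , . y Y] }  — shift
  I2: { [S' → S .] }  — accept
  I3: { [S → y . y], [S → y .] }  — shift, reduce
  I4: { [S → y y .] }  — reduce
  I5: { [S → , y . Y], [S → . , y Y], [S → . y y], [S → . y], [Y → . S Y], [Y → . n S], [Y → . y y] }  — shift
  I6: { [S → . , y Y], [S → . y y], [S → . y], [Y → . S Y], [Y → . n S], [Y → . y y], [Y → S . Y] }  — shift
  I7: { [S → , y Y .] }  — reduce
  I8: { [S → . , y Y], [S → . y y], [S → . y], [Y → n . S] }  — shift
  I9: { [S → y . y], [S → y .], [Y → y . y] }  — shift, reduce
  I10: { [S → y y .], [Y → y y .] }  — 2 reduces
  I11: { [Y → n S .] }  — reduce
  I12: { [Y → S Y .] }  — reduce

I10 contains complete items [S → y y .], [Y → y y .] — reduce-reduce conflict.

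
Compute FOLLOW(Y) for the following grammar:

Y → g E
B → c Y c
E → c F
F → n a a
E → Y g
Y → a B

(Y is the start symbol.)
Y is the start symbol, so $ ∈ FOLLOW(Y).
In B → c Y c: Y is followed by c, add FIRST(c) \ {ε} = { 'c' }
In E → Y g: Y is followed by g, add FIRST(g) \ {ε} = { 'g' }

Taking the union: FOLLOW(Y) = { $, 'c', 'g' }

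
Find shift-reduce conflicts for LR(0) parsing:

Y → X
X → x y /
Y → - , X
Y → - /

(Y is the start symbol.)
Augment with Y' → Y and build the canonical LR(0) collection (I0 = CLOSURE({[Y' → . Y]}), then GOTO on every symbol after a dot until no new states appear). It has 10 states:
  I0: { [X → . x y /], [Y → . - , X], [Y → . - /], [Y → . X], [Y' → . Y] }  — shift
  I1: { [Y → - . , X], [Y → - . /] }  — shift
  I2: { [Y → X .] }  — reduce
  I3: { [Y' → Y .] }  — accept
  I4: { [X → x . y /] }  — shift
  I5: { [X → x y . /] }  — shift
  I6: { [X → x y / .] }  — reduce
  I7: { [X → . x y /], [Y → - , . X] }  — shift
  I8: { [Y → - / .] }  — reduce
  I9: { [Y → - , X .] }  — reduce

No state contains both a complete item and a shift item.

Answer: No shift-reduce conflicts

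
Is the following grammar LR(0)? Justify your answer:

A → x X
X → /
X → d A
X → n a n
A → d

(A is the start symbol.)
Augment with A' → A and build the canonical LR(0) collection (I0 = CLOSURE({[A' → . A]}), then GOTO on every symbol after a dot until no new states appear). It has 11 states:
  I0: { [A → . d], [A → . x X], [A' → . A] }  — shift
  I1: { [A' → A .] }  — accept
  I2: { [A → d .] }  — reduce
  I3: { [A → x . X], [X → . /], [X → . d A], [X → . n a n] }  — shift
  I4: { [X → / .] }  — reduce
  I5: { [A → x X .] }  — reduce
  I6: { [A → . d], [A → . x X], [X → d . A] }  — shift
  I7: { [X → n . a n] }  — shift
  I8: { [X → n a . n] }  — shift
  I9: { [X → n a n .] }  — reduce
  I10: { [X → d A .] }  — reduce

Every state is either a pure shift/goto state or contains exactly one complete item and nothing to shift — no conflicts. The grammar is LR(0).

Answer: Yes, the grammar is LR(0)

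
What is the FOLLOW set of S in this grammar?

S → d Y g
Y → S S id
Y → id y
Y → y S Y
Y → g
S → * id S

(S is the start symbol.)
S is the start symbol, so $ ∈ FOLLOW(S).
In Y → S S id: S is followed by S id, add FIRST(S id) \ {ε} = { '*', 'd' }
In Y → S S id: S is followed by id, add FIRST(id) \ {ε} = { 'id' }
In Y → y S Y: S is followed by Y, add FIRST(Y) \ {ε} = { '*', 'd', 'g', 'id', 'y' }
In S → * id S: S is at the end; this adds FOLLOW(S) to itself — nothing new

Taking the union: FOLLOW(S) = { $, '*', 'd', 'g', 'id', 'y' }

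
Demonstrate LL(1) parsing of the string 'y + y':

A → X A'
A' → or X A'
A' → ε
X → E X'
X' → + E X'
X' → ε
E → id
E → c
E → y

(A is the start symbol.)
Stack is shown with the top on the left.

Stack        Input    Action
----------------------------
A $          y + y $  output A → X A'
X A' $       y + y $  output X → E X'
E X' A' $    y + y $  output E → y
y X' A' $    y + y $  match 'y'
X' A' $      + y $    output X' → + E X'
+ E X' A' $  + y $    match '+'
E X' A' $    y $      output E → y
y X' A' $    y $      match 'y'
X' A' $      $        output X' → ε
A' $         $        output A' → ε
$            $        accept

The string is accepted.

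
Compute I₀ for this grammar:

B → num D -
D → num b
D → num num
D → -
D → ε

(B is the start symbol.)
{ [B → . num D -], [B' → . B] }

First, augment the grammar with B' → B
I₀ = CLOSURE({ [B' → . B] }):
  [B' → . B] has the dot before B: add [B → . num D -]
No further items can be added.

I₀ = { [B → . num D -], [B' → . B] }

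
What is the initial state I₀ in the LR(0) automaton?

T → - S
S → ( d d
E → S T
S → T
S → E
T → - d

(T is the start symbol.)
First, augment the grammar with T' → T
I₀ = CLOSURE({ [T' → . T] }):
  [T' → . T] has the dot before T: add [T → . - S], [T → . - d]
No further items can be added.

I₀ = { [T → . - S], [T → . - d], [T' → . T] }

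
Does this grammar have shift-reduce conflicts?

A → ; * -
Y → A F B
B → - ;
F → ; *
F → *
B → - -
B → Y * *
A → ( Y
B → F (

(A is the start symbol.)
A shift-reduce conflict occurs when an LR(0) state has both:
  - a complete (reduce) item [A → α .] (dot at the end), and
  - a shift item [B → β . c γ] (dot before a terminal).

Augment with A' → A and build the canonical LR(0) collection (I0 = CLOSURE({[A' → . A]}), then GOTO on every symbol after a dot until no new states appear). It has 23 states:
  I0: { [A → . ( Y], [A → . ; * -], [A' → . A] }  — shift
  I1: { [A → ( . Y], [A → . ( Y], [A → . ; * -], [Y → . A F B] }  — shift
  I2: { [A → ; . * -] }  — shift
  I3: { [A' → A .] }  — accept
  I4: { [A → ; * . -] }  — shift
  I5: { [A → ; * - .] }  — reduce
  I6: { [F → . *], [F → . ; *], [Y → A . F B] }  — shift
  I7: { [A → ( Y .] }  — reduce
  I8: { [F → * .] }  — reduce
  I9: { [F → ; . *] }  — shift
  I10: { [A → . ( Y], [A → . ; * -], [B → . - -], [B → . - ;], [B → . F (], [B → . Y * *], [F → . *], [F → . ; *], [Y → . A F B], [Y → A F . B] }  — shift
  I11: { [B → - . -], [B → - . ;] }  — shift
  I12: { [A → ; . * -], [F → ; . *] }  — shift
  I13: { [Y → A F B .] }  — reduce
  I14: { [B → F . (] }  — shift
  I15: { [B → Y . * *] }  — shift
  I16: { [B → Y * . *] }  — shift
  I17: { [B → Y * * .] }  — reduce
  I18: { [B → F ( .] }  — reduce
  I19: { [A → ; * . -], [F → ; * .] }  — shift, reduce
  I20: { [B → - - .] }  — reduce
  I21: { [B → - ; .] }  — reduce
  I22: { [F → ; * .] }  — reduce

I19 contains reduce item [F → ; * .] and shift item [A → ; * . -] — shift-reduce conflict.

Answer: Yes — I19: [F → ; * .] vs [A → ; * . -]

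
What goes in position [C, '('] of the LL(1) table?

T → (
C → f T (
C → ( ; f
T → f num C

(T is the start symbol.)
C → ( ; f

To find M[C, '('], we find productions for C where '(' is in the predict set (PREDICT(N → α) = (FIRST(α) \ {ε}) ∪ (FOLLOW(N) if α ⇒* ε)).

C → f T (: PREDICT = { 'f' }
C → ( ; f: PREDICT = { '(' }
  '(' is in predict set, so this production goes in M[C, '(']

M[C, '('] = C → ( ; f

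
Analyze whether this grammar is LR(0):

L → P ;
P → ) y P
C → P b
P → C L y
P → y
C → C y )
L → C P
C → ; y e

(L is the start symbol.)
No. Shift-reduce conflict between [L → C P .] and [C → P . b]

Augment with L' → L and build the canonical LR(0) collection (I0 = CLOSURE({[L' → . L]}), then GOTO on every symbol after a dot until no new states appear). It has 19 states:
  I0: { [C → . ; y e], [C → . C y )], [C → . P b], [L → . C P], [L → . P ;], [L' → . L], [P → . ) y P], [P → . C L y], [P → . y] }  — shift
  I1: { [P → ) . y P] }  — shift
  I2: { [C → ; . y e] }  — shift
  I3: { [C → . ; y e], [C → . C y )], [C → . P b], [C → C . y )], [L → . C P], [L → . P ;], [L → C . P], [P → . ) y P], [P → . C L y], [P → . y], [P → C . L y] }  — shift
  I4: { [L' → L .] }  — accept
  I5: { [C → P . b], [L → P . ;] }  — shift
  I6: { [P → y .] }  — reduce
  I7: { [L → P ; .] }  — reduce
  I8: { [C → P b .] }  — reduce
  I9: { [P → C L . y] }  — shift
  I10: { [C → P . b], [L → C P .], [L → P . ;] }  — shift, reduce
  I11: { [C → C y . )], [P → y .] }  — shift, reduce
  I12: { [C → C y ) .] }  — reduce
  I13: { [P → C L y .] }  — reduce
  I14: { [C → ; y . e] }  — shift
  I15: { [C → ; y e .] }  — reduce
  I16: { [C → . ; y e], [C → . C y )], [C → . P b], [P → ) y . P], [P → . ) y P], [P → . C L y], [P → . y] }  — shift
  I17: { [C → . ; y e], [C → . C y )], [C → . P b], [C → C . y )], [L → . C P], [L → . P ;], [P → . ) y P], [P → . C L y], [P → . y], [P → C . L y] }  — shift
  I18: { [C → P . b], [P → ) y P .] }  — shift, reduce

Conflict in state I10:
  Shift-reduce conflict between [L → C P .] and [C → P . b]
So the grammar is NOT LR(0).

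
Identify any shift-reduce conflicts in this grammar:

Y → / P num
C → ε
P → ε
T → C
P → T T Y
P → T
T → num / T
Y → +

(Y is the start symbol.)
Yes — I2: [C → .] vs [T → . num / T]; I6: [C → .] vs [T → . num / T]; I8: [C → .] vs [T → . num / T]

Augment with Y' → Y and build the canonical LR(0) collection (I0 = CLOSURE({[Y' → . Y]}), then GOTO on every symbol after a dot until no new states appear). It has 13 states:
  I0: { [Y → . +], [Y → . / P num], [Y' → . Y] }  — shift
  I1: { [Y → + .] }  — reduce
  I2: { [C → .], [P → . T T Y], [P → . T], [P → .], [T → . C], [T → . num / T], [Y → / . P num] }  — shift, 2 reduces
  I3: { [Y' → Y .] }  — accept
  I4: { [T → C .] }  — reduce
  I5: { [Y → / P . num] }  — shift
  I6: { [C → .], [P → T . T Y], [P → T .], [T → . C], [T → . num / T] }  — shift, 2 reduces
  I7: { [T → num . / T] }  — shift
  I8: { [C → .], [T → . C], [T → . num / T], [T → num / . T] }  — shift, reduce
  I9: { [T → num / T .] }  — reduce
  I10: { [P → T T . Y], [Y → . +], [Y → . / P num] }  — shift
  I11: { [P → T T Y .] }  — reduce
  I12: { [Y → / P num .] }  — reduce

I2 contains reduce items [C → .], [P → .] and shift item [T → . num / T] — shift-reduce conflict.
I6 contains reduce items [C → .], [P → T .] and shift item [T → . num / T] — shift-reduce conflict.
I8 contains reduce item [C → .] and shift item [T → . num / T] — shift-reduce conflict.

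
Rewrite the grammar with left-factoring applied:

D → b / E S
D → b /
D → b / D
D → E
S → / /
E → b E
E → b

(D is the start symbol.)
Left-factoring transforms A → αβ₁ | αβ₂ into A → αA' and A' → β₁ | β₂
(α is the longest common prefix among the alternatives). Repeat until
no nonterminal has two alternatives with a common prefix.

Round 1: D has alternatives sharing prefix 'b /'. Introduce D': D → b / D'
  Add: D' → E S
  Add: D' → ε
  Add: D' → D

Round 2: E has alternatives sharing prefix 'b'. Introduce E': E → b E'
  Add: E' → E
  Add: E' → ε

No remaining common prefixes — done.

Resulting grammar:
D → b / D'
D' → E S
D' → ε
D' → D
D → E
S → / /
E → b E'
E' → E
E' → ε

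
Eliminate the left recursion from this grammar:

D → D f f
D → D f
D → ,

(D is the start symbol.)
D is directly left-recursive. The standard transformation for
  A → A α₁ | ... | A α_m | β₁ | ... | β_n
is
  A  → β₁ A' | ... | β_n A'
  A' → α₁ A' | ... | α_m A' | ε

D → , becomes D → , D'
D → D f f becomes D' → f f D'
D → D f becomes D' → f D'
Add D' → ε

Resulting grammar:
D → , D'
D' → f f D'
D' → f D'
D' → ε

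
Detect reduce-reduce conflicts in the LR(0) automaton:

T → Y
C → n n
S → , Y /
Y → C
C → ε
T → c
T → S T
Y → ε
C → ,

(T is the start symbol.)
Augment with T' → T and build the canonical LR(0) collection (I0 = CLOSURE({[T' → . T]}), then GOTO on every symbol after a dot until no new states appear). It has 13 states:
  I0: { [C → . ,], [C → . n n], [C → .], [S → . , Y /], [T → . S T], [T → . Y], [T → . c], [T' → . T], [Y → . C], [Y → .] }  — shift, 2 reduces
  I1: { [C → , .], [C → . ,], [C → . n n], [C → .], [S → , . Y /], [Y → . C], [Y → .] }  — shift, 3 reduces
  I2: { [Y → C .] }  — reduce
  I3: { [C → . ,], [C → . n n], [C → .], [S → . , Y /], [T → . S T], [T → . Y], [T → . c], [T → S . T], [Y → . C], [Y → .] }  — shift, 2 reduces
  I4: { [T' → T .] }  — accept
  I5: { [T → Y .] }  — reduce
  I6: { [T → c .] }  — reduce
  I7: { [C → n . n] }  — shift
  I8: { [C → n n .] }  — reduce
  I9: { [T → S T .] }  — reduce
  I10: { [C → , .] }  — reduce
  I11: { [S → , Y . /] }  — shift
  I12: { [S → , Y / .] }  — reduce

I0 contains complete items [C → .], [Y → .] — reduce-reduce conflict.
I1 contains complete items [C → .], [C → , .], [Y → .] — reduce-reduce conflict.
I3 contains complete items [C → .], [Y → .] — reduce-reduce conflict.

Answer: Yes — I0: [C → .] vs [Y → .]; I1: [C → .] vs [C → , .]; I3: [C → .] vs [Y → .]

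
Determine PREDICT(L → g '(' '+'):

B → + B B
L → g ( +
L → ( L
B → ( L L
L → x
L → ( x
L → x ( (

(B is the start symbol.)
PREDICT(L → g '(' '+') = (FIRST(RHS) \ {ε}) ∪ (FOLLOW(L) if ε ∈ FIRST(RHS), i.e. RHS ⇒* ε)
FIRST(g '(' '+') = { 'g' }
ε ∉ FIRST(g '(' '+'), so FOLLOW(L) is not added.
PREDICT(L → g '(' '+') = { 'g' }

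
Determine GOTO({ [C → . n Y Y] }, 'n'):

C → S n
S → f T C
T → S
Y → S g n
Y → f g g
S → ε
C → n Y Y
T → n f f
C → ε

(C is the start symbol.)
GOTO(I, 'n') = CLOSURE({ [A → αX.β] : [A → α.Xβ] ∈ I, X = 'n' })

Items with dot before 'n', with the dot advanced:
  [C → . n Y Y] → [C → n . Y Y]
Closure of the advanced items:
  [C → n . Y Y] has the dot before Y: add [Y → . S g n], [Y → . f g g]
  [Y → . S g n] has the dot before S: add [S → . f T C], [S → .]

GOTO = { [C → n . Y Y], [S → . f T C], [S → .], [Y → . S g n], [Y → . f g g] }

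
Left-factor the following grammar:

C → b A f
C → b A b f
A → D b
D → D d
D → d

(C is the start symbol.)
Left-factoring transforms A → αβ₁ | αβ₂ into A → αA' and A' → β₁ | β₂
(α is the longest common prefix among the alternatives). Repeat until
no nonterminal has two alternatives with a common prefix.

Round 1: C has alternatives sharing prefix 'b A'. Introduce C': C → b A C'
  Add: C' → f
  Add: C' → b f

No remaining common prefixes — done.

Resulting grammar:
C → b A C'
C' → f
C' → b f
A → D b
D → D d
D → d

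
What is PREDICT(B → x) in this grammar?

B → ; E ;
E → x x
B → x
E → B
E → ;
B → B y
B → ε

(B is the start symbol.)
PREDICT(B → x) = (FIRST(RHS) \ {ε}) ∪ (FOLLOW(B) if ε ∈ FIRST(RHS), i.e. RHS ⇒* ε)
FIRST(x) = { 'x' }
ε ∉ FIRST(x), so FOLLOW(B) is not added.
PREDICT(B → x) = { 'x' }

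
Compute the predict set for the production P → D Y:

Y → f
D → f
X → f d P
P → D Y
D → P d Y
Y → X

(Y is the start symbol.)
{ 'f' }

PREDICT(P → D Y) = (FIRST(RHS) \ {ε}) ∪ (FOLLOW(P) if ε ∈ FIRST(RHS), i.e. RHS ⇒* ε)
FIRST(D) = { 'f' }
FIRST(D Y) = { 'f' }
ε ∉ FIRST(D Y), so FOLLOW(P) is not added.
PREDICT(P → D Y) = { 'f' }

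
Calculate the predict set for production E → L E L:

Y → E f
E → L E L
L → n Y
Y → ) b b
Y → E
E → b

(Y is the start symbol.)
PREDICT(E → L E L) = (FIRST(RHS) \ {ε}) ∪ (FOLLOW(E) if ε ∈ FIRST(RHS), i.e. RHS ⇒* ε)
FIRST(L) = { 'n' }
FIRST(L E L) = { 'n' }
ε ∉ FIRST(L E L), so FOLLOW(E) is not added.
PREDICT(E → L E L) = { 'n' }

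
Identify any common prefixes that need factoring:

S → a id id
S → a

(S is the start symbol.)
Yes, S has productions with common prefix 'a'

Left-factoring is needed when two productions for the same non-terminal
share a common prefix on the right-hand side.

Productions for S:
  S → a id id
  S → a

Found common prefix 'a' in productions for S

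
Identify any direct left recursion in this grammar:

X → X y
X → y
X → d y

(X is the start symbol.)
Direct left recursion occurs when N → N α for some non-terminal N (the right-hand side begins with the left-hand side itself).

X → X y: LEFT RECURSIVE (starts with X)
X → y: starts with y
X → d y: starts with d

The grammar has direct left recursion on: X.

Answer: Yes, X is left-recursive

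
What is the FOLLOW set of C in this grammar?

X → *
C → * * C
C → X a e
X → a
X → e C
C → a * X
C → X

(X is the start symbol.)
{ $, 'a' }

To compute FOLLOW(C), find every occurrence of C on a right-hand side N → α C β: add FIRST(β) \ {ε}, and if β is empty or nullable also add FOLLOW(N). Iterate to a fixed point.

In C → * * C: C is at the end; this adds FOLLOW(C) to itself — nothing new
In X → e C: C is at the end, add FOLLOW(X)

The FOLLOW sets referred to above (computed the same way, to a fixed point):
  FOLLOW(X) = { $, 'a' }

Taking the union: FOLLOW(C) = { $, 'a' }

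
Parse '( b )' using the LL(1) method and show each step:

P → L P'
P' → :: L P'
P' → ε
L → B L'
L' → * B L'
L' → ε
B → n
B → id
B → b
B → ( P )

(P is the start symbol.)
LL(1) parsing maintains a stack (initially the start symbol over $) and the input. At each step: if the stack top is a terminal, match it against the current input token; if it is a non-terminal N, replace it with the RHS of M[N, lookahead] (the unique production whose predict set contains the lookahead).

Stack is shown with the top on the left.

Stack              Input    Action
----------------------------------
P $                ( b ) $  output P → L P'
L P' $             ( b ) $  output L → B L'
B L' P' $          ( b ) $  output B → ( P )
( P ) L' P' $      ( b ) $  match '('
P ) L' P' $        b ) $    output P → L P'
L P' ) L' P' $     b ) $    output L → B L'
B L' P' ) L' P' $  b ) $    output B → b
b L' P' ) L' P' $  b ) $    match 'b'
L' P' ) L' P' $    ) $      output L' → ε
P' ) L' P' $       ) $      output P' → ε
) L' P' $          ) $      match ')'
L' P' $            $        output L' → ε
P' $               $        output P' → ε
$                  $        accept

The string is accepted.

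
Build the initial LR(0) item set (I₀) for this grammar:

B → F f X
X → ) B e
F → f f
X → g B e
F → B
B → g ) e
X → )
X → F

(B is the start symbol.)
{ [B → . F f X], [B → . g ) e], [B' → . B], [F → . B], [F → . f f] }

First, augment the grammar with B' → B
I₀ = CLOSURE({ [B' → . B] }):
  [B' → . B] has the dot before B: add [B → . F f X], [B → . g ) e]
  [B → . F f X] has the dot before F: add [F → . f f], [F → . B]
No further items can be added.

I₀ = { [B → . F f X], [B → . g ) e], [B' → . B], [F → . B], [F → . f f] }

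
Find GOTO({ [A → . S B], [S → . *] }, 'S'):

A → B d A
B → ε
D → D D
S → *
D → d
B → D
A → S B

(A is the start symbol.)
{ [A → S . B], [B → . D], [B → .], [D → . D D], [D → . d] }

GOTO(I, 'S') = CLOSURE({ [A → αX.β] : [A → α.Xβ] ∈ I, X = 'S' })

Items with dot before 'S', with the dot advanced:
  [A → . S B] → [A → S . B]
Closure of the advanced items:
  [A → S . B] has the dot before B: add [B → .], [B → . D]
  [B → . D] has the dot before D: add [D → . D D], [D → . d]

GOTO = { [A → S . B], [B → . D], [B → .], [D → . D D], [D → . d] }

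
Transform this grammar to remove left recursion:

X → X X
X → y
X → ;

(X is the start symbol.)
X is directly left-recursive. The standard transformation for
  A → A α₁ | ... | A α_m | β₁ | ... | β_n
is
  A  → β₁ A' | ... | β_n A'
  A' → α₁ A' | ... | α_m A' | ε

X → y becomes X → y X'
X → ; becomes X → ; X'
X → X X becomes X' → X X'
Add X' → ε

Resulting grammar:
X → y X'
X → ; X'
X' → X X'
X' → ε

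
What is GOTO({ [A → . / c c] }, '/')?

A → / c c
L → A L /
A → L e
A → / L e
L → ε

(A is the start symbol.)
{ [A → / . c c] }

GOTO(I, '/') = CLOSURE({ [A → αX.β] : [A → α.Xβ] ∈ I, X = '/' })

Items with dot before '/', with the dot advanced:
  [A → . / c c] → [A → / . c c]
Closure adds nothing (no advanced item has the dot before a non-terminal).

GOTO = { [A → / . c c] }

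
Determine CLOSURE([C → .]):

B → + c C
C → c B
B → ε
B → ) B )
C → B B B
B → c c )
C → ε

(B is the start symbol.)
{ [C → .] }

Start with: [C → .]
The dot is at the end, so nothing is added.

CLOSURE = { [C → .] }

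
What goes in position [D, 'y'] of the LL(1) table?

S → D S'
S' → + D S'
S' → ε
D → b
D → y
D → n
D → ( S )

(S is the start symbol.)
To find M[D, 'y'], we find productions for D where 'y' is in the predict set (PREDICT(N → α) = (FIRST(α) \ {ε}) ∪ (FOLLOW(N) if α ⇒* ε)).

D → b: PREDICT = { 'b' }
D → y: PREDICT = { 'y' }
  'y' is in predict set, so this production goes in M[D, 'y']
D → n: PREDICT = { 'n' }
D → ( S ): PREDICT = { '(' }

M[D, 'y'] = D → y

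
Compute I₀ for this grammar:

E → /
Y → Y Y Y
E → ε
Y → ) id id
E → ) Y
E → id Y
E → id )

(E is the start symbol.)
First, augment the grammar with E' → E
I₀ = CLOSURE({ [E' → . E] }):
  [E' → . E] has the dot before E: add [E → . /], [E → .], [E → . ) Y], [E → . id Y], [E → . id )]
No further items can be added.

I₀ = { [E → . ) Y], [E → . /], [E → . id )], [E → . id Y], [E → .], [E' → . E] }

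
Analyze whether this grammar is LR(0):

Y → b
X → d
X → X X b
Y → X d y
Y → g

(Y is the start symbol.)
No. Shift-reduce conflict between [X → d .] and [Y → X d . y]

A grammar is LR(0) if no state in the canonical LR(0) collection has:
  - both a shift item (dot before a terminal) and a complete item (shift-reduce conflict), or
  - two or more complete items (reduce-reduce conflict; the accept item [Y' → Y .] counts as a complete item here).

Augment with Y' → Y and build the canonical LR(0) collection (I0 = CLOSURE({[Y' → . Y]}), then GOTO on every symbol after a dot until no new states appear). It has 10 states:
  I0: { [X → . X X b], [X → . d], [Y → . X d y], [Y → . b], [Y → . g], [Y' → . Y] }  — shift
  I1: { [X → . X X b], [X → . d], [X → X . X b], [Y → X . d y] }  — shift
  I2: { [Y' → Y .] }  — accept
  I3: { [Y → b .] }  — reduce
  I4: { [X → d .] }  — reduce
  I5: { [Y → g .] }  — reduce
  I6: { [X → . X X b], [X → . d], [X → X . X b], [X → X X . b] }  — shift
  I7: { [X → d .], [Y → X d . y] }  — shift, reduce
  I8: { [Y → X d y .] }  — reduce
  I9: { [X → X X b .] }  — reduce

Conflict in state I7:
  Shift-reduce conflict between [X → d .] and [Y → X d . y]
So the grammar is NOT LR(0).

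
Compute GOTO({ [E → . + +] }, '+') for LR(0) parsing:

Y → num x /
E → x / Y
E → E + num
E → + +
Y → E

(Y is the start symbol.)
GOTO(I, '+') = CLOSURE({ [A → αX.β] : [A → α.Xβ] ∈ I, X = '+' })

Items with dot before '+', with the dot advanced:
  [E → . + +] → [E → + . +]
Closure adds nothing (no advanced item has the dot before a non-terminal).

GOTO = { [E → + . +] }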